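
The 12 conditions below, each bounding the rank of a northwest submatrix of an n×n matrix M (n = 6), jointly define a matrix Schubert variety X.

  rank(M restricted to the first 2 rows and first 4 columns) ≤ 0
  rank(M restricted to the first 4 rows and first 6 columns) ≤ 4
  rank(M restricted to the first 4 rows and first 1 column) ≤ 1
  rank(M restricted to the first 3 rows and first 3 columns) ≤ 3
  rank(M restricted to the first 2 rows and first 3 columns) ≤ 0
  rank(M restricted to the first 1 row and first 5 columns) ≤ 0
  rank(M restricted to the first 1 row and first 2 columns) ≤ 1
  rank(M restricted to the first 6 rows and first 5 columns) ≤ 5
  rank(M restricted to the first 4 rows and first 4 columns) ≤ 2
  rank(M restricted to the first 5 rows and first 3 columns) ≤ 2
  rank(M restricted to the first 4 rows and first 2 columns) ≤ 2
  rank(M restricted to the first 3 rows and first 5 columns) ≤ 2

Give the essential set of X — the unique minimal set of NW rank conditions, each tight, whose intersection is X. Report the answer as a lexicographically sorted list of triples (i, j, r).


Recovering R(i,j) via the rank-extension bound from the 12 conditions:

  0 | 0 | 0 | 0 | 0 | 1
  0 | 0 | 0 | 0 | 1 | 2
  1 | 1 | 1 | 1 | 2 | 3
  1 | 2 | 2 | 2 | 3 | 4
  1 | 2 | 2 | 3 | 4 | 5
  1 | 2 | 3 | 4 | 5 | 6

hence w(1..6) = (6, 5, 1, 2, 4, 3).

ℓ(w)=10; the 3 essential cells (i,j,r):

[(1, 5, 0), (2, 4, 0), (5, 3, 2)]


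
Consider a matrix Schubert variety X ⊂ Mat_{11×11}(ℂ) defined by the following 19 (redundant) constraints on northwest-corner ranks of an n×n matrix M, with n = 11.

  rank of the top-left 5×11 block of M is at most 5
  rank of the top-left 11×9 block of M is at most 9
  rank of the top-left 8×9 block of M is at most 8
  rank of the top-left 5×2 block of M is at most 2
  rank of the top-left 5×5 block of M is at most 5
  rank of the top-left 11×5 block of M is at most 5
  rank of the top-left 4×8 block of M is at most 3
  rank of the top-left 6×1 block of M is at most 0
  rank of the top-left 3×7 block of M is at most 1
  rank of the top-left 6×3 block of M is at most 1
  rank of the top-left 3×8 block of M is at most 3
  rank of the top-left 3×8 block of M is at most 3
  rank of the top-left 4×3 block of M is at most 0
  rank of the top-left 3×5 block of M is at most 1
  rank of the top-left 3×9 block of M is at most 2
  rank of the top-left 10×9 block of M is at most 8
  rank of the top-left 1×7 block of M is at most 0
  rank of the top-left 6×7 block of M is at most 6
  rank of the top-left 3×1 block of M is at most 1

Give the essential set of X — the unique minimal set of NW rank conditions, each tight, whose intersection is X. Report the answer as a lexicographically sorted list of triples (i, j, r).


Recovering R(i,j) via the rank-extension bound from the 19 conditions:

  0, 0, 0, 0, 0, 0, 0, 1, 1, 1, 1
  0, 0, 0, 1, 1, 1, 1, 2, 2, 2, 2
  0, 0, 0, 1, 1, 1, 1, 2, 2, 3, 3
  0, 0, 0, 1, 2, 2, 2, 3, 3, 4, 4
  0, 1, 1, 2, 3, 3, 3, 4, 4, 5, 5
  0, 1, 1, 2, 3, 4, 4, 5, 5, 6, 6
  1, 2, 2, 3, 4, 5, 5, 6, 6, 7, 7
  1, 2, 3, 4, 5, 6, 6, 7, 7, 8, 8
  1, 2, 3, 4, 5, 6, 7, 8, 8, 9, 9
  1, 2, 3, 4, 5, 6, 7, 8, 8, 9, 10
  1, 2, 3, 4, 5, 6, 7, 8, 9, 10, 11

reading off 1-entries of Δ²R: w = (8, 4, 10, 5, 2, 6, 1, 3, 7, 11, 9).

|D(w)|=24, |Ess(w)|=7:

[(1, 7, 0), (3, 7, 1), (3, 9, 2), (4, 3, 0), (6, 1, 0), (6, 3, 1), (10, 9, 8)]


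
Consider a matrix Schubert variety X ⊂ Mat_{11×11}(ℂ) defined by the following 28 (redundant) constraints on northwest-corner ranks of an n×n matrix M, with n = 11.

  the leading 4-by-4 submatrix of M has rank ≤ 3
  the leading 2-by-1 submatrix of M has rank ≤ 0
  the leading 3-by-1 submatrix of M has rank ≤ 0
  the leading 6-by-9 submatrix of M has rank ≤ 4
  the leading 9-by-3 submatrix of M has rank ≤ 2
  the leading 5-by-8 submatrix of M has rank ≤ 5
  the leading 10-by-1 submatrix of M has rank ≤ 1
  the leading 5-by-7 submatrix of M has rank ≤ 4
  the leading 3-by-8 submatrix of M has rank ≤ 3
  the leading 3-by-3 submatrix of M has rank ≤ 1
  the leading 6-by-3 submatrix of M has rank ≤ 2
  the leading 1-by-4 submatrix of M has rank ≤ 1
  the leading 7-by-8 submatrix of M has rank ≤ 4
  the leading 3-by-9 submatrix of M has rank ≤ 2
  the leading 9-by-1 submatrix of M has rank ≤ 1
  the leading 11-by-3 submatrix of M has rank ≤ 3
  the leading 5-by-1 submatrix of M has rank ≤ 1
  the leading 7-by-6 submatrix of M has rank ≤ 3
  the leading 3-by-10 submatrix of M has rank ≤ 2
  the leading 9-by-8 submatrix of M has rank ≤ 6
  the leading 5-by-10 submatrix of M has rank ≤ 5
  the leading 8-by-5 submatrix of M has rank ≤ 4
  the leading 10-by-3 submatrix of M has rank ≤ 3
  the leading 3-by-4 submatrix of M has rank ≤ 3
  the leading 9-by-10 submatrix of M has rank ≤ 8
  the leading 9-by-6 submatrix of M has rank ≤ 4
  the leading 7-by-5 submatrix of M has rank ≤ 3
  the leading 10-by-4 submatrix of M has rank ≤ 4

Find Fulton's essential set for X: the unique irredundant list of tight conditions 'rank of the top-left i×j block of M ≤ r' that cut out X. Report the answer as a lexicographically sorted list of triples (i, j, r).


Propagating the 28 rank bounds to every northwest block:

  row 1: 0, 1, 1, 1, 1, 1, 1, 1, 1, 1, 1
  row 2: 0, 1, 1, 2, 2, 2, 2, 2, 2, 2, 2
  row 3: 0, 1, 1, 2, 2, 2, 2, 2, 2, 2, 3
  row 4: 1, 2, 2, 3, 3, 3, 3, 3, 3, 3, 4
  row 5: 1, 2, 2, 3, 3, 3, 4, 4, 4, 4, 5
  row 6: 1, 2, 2, 3, 3, 3, 4, 4, 4, 5, 6
  row 7: 1, 2, 2, 3, 3, 3, 4, 4, 5, 6, 7
  row 8: 1, 2, 2, 3, 4, 4, 5, 5, 6, 7, 8
  row 9: 1, 2, 2, 3, 4, 4, 5, 6, 7, 8, 9
  row 10: 1, 2, 3, 4, 5, 5, 6, 7, 8, 9, 10
  row 11: 1, 2, 3, 4, 5, 6, 7, 8, 9, 10, 11

reading off 1-entries of Δ²R: w = (2, 4, 11, 1, 7, 10, 9, 5, 8, 3, 6).

D(w) has 26 cells with 8 SE-corners; essential set:

[(3, 1, 0), (3, 3, 1), (3, 10, 2), (6, 9, 4), (7, 6, 3), (7, 8, 4), (9, 3, 2), (9, 6, 4)]


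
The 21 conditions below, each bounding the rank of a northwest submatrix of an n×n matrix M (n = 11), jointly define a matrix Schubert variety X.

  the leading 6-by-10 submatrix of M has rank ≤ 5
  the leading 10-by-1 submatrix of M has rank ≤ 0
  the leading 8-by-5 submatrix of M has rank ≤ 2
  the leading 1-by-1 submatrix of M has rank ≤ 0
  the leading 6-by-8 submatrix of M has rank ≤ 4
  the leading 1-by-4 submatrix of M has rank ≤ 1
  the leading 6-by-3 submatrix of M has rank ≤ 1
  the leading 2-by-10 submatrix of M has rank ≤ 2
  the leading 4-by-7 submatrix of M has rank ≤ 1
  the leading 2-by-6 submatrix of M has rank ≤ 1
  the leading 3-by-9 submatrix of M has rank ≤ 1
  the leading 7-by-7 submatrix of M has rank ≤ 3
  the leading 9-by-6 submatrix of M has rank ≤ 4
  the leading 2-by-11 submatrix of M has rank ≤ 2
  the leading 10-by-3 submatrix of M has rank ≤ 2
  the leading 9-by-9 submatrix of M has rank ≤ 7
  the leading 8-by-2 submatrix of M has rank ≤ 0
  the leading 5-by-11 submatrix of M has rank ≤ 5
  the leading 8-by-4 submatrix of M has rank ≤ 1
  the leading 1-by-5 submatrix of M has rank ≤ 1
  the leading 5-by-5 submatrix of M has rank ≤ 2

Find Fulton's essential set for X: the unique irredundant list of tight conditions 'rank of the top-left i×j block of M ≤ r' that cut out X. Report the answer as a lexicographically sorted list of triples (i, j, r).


Computing R[i][j] = min implied NW-rank bound (n=11, 21 conditions):

  i=1: 0, 0, 1, 1, 1, 1, 1, 1, 1, 1, 1
  i=2: 0, 0, 1, 1, 1, 1, 1, 1, 1, 2, 2
  i=3: 0, 0, 1, 1, 1, 1, 1, 1, 1, 2, 3
  i=4: 0, 0, 1, 1, 1, 1, 1, 2, 2, 3, 4
  i=5: 0, 0, 1, 1, 2, 2, 2, 3, 3, 4, 5
  i=6: 0, 0, 1, 1, 2, 3, 3, 4, 4, 5, 6
  i=7: 0, 0, 1, 1, 2, 3, 3, 4, 5, 6, 7
  i=8: 0, 0, 1, 1, 2, 3, 4, 5, 6, 7, 8
  i=9: 0, 1, 2, 2, 3, 4, 5, 6, 7, 8, 9
  i=10: 0, 1, 2, 3, 4, 5, 6, 7, 8, 9, 10
  i=11: 1, 2, 3, 4, 5, 6, 7, 8, 9, 10, 11

reading off 1-entries of Δ²R: w = (3, 10, 11, 8, 5, 6, 9, 7, 2, 4, 1).

Rothe diagram D(w) (39 cells), 6 SE-corners (essential conditions):

[(3, 9, 1), (4, 7, 1), (7, 7, 3), (8, 2, 0), (8, 4, 1), (10, 1, 0)]


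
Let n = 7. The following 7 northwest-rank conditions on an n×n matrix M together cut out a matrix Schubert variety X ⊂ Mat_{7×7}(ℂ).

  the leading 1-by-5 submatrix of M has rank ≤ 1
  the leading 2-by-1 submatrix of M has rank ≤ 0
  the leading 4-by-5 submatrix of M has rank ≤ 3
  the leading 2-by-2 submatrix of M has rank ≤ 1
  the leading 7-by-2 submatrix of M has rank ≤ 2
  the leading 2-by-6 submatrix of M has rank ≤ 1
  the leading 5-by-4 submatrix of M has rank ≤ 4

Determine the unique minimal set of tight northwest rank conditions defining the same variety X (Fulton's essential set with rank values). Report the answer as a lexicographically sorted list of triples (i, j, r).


Recovering R(i,j) via the rank-extension bound from the 7 conditions:

  row 1: 0 | 1 | 1 | 1 | 1 | 1 | 1
  row 2: 0 | 1 | 1 | 1 | 1 | 1 | 2
  row 3: 1 | 2 | 2 | 2 | 2 | 2 | 3
  row 4: 1 | 2 | 3 | 3 | 3 | 3 | 4
  row 5: 1 | 2 | 3 | 4 | 4 | 4 | 5
  row 6: 1 | 2 | 3 | 4 | 5 | 5 | 6
  row 7: 1 | 2 | 3 | 4 | 5 | 6 | 7

so w = (2, 7, 1, 3, 4, 5, 6).

2 SE-corners of the 6-cell Rothe diagram give Ess(w):

[(2, 1, 0), (2, 6, 1)]


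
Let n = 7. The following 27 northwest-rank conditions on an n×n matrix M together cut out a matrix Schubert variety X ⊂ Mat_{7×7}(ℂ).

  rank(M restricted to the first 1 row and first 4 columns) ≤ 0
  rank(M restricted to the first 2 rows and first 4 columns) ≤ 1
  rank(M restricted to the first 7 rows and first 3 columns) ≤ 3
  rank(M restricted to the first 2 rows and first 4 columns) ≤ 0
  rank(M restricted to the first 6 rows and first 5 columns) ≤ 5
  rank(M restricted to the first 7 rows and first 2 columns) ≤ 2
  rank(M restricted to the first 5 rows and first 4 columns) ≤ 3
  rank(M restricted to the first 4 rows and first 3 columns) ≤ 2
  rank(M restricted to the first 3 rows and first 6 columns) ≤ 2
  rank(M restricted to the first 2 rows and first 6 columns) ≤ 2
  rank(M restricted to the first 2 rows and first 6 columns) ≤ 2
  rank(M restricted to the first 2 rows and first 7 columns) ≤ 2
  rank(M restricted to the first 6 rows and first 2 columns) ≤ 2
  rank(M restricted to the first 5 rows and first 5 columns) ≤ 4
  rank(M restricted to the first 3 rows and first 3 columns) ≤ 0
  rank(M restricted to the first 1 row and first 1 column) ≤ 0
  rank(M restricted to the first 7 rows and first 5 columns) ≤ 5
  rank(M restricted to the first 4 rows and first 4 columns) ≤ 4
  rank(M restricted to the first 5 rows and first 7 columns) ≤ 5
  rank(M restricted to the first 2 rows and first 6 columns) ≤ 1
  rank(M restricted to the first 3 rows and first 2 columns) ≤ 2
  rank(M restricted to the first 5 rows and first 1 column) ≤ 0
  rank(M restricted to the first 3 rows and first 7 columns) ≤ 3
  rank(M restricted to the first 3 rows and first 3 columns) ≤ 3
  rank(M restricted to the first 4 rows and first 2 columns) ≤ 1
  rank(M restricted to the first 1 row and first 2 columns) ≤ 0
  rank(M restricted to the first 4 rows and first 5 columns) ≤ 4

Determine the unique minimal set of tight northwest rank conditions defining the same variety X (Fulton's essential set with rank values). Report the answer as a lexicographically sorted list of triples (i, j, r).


Rank table r_w(7×7) implied by the 27 constraints:

  i=1: 0 | 0 | 0 | 0 | 1 | 1 | 1
  i=2: 0 | 0 | 0 | 0 | 1 | 1 | 2
  i=3: 0 | 0 | 0 | 1 | 2 | 2 | 3
  i=4: 0 | 1 | 1 | 2 | 3 | 3 | 4
  i=5: 0 | 1 | 2 | 3 | 4 | 4 | 5
  i=6: 1 | 2 | 3 | 4 | 5 | 5 | 6
  i=7: 1 | 2 | 3 | 4 | 5 | 6 | 7

hence w(1..7) = (5, 7, 4, 2, 3, 1, 6).

ℓ(w)=14; the 4 essential cells (i,j,r):

[(2, 4, 0), (2, 6, 1), (3, 3, 0), (5, 1, 0)]


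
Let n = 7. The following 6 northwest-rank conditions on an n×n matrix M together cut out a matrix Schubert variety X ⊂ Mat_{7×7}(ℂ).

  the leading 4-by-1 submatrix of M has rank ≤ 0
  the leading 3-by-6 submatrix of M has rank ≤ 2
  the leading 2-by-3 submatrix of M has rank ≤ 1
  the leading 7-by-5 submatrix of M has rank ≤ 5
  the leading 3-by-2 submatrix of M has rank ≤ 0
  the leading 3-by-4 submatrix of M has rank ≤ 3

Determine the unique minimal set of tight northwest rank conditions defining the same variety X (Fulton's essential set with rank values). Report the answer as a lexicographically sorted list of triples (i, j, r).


Rank table r_w(7×7) implied by the 6 constraints:

  R[1]: 0 | 0 | 1 | 1 | 1 | 1 | 1
  R[2]: 0 | 0 | 1 | 2 | 2 | 2 | 2
  R[3]: 0 | 0 | 1 | 2 | 2 | 2 | 3
  R[4]: 0 | 1 | 2 | 3 | 3 | 3 | 4
  R[5]: 1 | 2 | 3 | 4 | 4 | 4 | 5
  R[6]: 1 | 2 | 3 | 4 | 5 | 5 | 6
  R[7]: 1 | 2 | 3 | 4 | 5 | 6 | 7

hence w(1..7) = (3, 4, 7, 2, 1, 5, 6).

Fulton essential set (3 of the 9 Rothe cells):

[(3, 2, 0), (3, 6, 2), (4, 1, 0)]


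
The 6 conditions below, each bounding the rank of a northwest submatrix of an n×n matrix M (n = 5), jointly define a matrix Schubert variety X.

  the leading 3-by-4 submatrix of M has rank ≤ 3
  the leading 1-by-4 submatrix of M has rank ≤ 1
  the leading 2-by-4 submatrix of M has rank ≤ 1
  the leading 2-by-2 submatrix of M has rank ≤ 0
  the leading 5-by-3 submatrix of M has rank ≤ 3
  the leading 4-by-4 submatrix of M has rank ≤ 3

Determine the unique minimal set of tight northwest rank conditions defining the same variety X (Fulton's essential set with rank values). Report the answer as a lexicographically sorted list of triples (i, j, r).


Computing R[i][j] = min implied NW-rank bound (n=5, 6 conditions):

  0 | 0 | 1 | 1 | 1
  0 | 0 | 1 | 1 | 2
  1 | 1 | 2 | 2 | 3
  1 | 2 | 3 | 3 | 4
  1 | 2 | 3 | 4 | 5

giving w = (3, 5, 1, 2, 4) via Δ²R.

Rothe diagram D(w) (5 cells), 2 SE-corners (essential conditions):

[(2, 2, 0), (2, 4, 1)]


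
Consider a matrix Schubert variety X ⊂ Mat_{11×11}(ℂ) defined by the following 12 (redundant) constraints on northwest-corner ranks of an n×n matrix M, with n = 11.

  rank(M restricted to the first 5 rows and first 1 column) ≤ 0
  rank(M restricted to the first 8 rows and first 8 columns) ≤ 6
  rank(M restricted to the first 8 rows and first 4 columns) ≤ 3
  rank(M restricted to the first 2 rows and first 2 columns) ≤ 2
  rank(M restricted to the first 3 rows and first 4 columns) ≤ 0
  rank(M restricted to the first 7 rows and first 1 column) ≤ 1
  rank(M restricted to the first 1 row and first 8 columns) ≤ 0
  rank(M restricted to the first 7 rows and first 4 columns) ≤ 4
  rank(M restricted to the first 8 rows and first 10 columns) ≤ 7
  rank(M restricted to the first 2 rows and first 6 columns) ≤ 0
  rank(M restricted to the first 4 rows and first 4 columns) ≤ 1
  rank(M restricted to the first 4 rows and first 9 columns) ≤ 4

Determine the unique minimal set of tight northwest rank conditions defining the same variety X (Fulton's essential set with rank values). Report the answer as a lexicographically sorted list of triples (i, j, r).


Computing R[i][j] = min implied NW-rank bound (n=11, 12 conditions):

  row 1: 0, 0, 0, 0, 0, 0, 0, 0, 1, 1, 1
  row 2: 0, 0, 0, 0, 0, 0, 1, 1, 2, 2, 2
  row 3: 0, 0, 0, 0, 1, 1, 2, 2, 3, 3, 3
  row 4: 0, 1, 1, 1, 2, 2, 3, 3, 4, 4, 4
  row 5: 0, 1, 2, 2, 3, 3, 4, 4, 5, 5, 5
  row 6: 1, 2, 3, 3, 4, 4, 5, 5, 6, 6, 6
  row 7: 1, 2, 3, 3, 4, 5, 6, 6, 7, 7, 7
  row 8: 1, 2, 3, 3, 4, 5, 6, 6, 7, 7, 8
  row 9: 1, 2, 3, 4, 5, 6, 7, 7, 8, 8, 9
  row 10: 1, 2, 3, 4, 5, 6, 7, 8, 9, 9, 10
  row 11: 1, 2, 3, 4, 5, 6, 7, 8, 9, 10, 11

the unique w with this rank table is (9, 7, 5, 2, 3, 1, 6, 11, 4, 8, 10).

Fulton essential set (7 of the 24 Rothe cells):

[(1, 8, 0), (2, 6, 0), (3, 4, 0), (5, 1, 0), (8, 4, 3), (8, 8, 6), (8, 10, 7)]


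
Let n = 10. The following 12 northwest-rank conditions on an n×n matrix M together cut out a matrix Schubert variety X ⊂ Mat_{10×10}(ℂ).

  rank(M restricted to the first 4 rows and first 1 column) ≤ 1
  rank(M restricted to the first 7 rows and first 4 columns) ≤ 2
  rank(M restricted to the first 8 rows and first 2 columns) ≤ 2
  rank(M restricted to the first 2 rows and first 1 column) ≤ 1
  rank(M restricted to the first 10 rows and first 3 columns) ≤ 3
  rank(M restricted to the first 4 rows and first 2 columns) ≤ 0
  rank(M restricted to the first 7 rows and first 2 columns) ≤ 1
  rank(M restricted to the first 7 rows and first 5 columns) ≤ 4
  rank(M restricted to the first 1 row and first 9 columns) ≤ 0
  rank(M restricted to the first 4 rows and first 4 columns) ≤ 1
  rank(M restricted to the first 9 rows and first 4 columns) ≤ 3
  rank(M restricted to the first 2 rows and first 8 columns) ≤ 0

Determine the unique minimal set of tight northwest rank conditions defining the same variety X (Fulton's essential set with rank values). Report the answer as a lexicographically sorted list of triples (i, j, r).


Reconstructing r_w from the 12 given conditions:

  0, 0, 0, 0, 0, 0, 0, 0, 0, 1
  0, 0, 0, 0, 0, 0, 0, 0, 1, 2
  0, 0, 1, 1, 1, 1, 1, 1, 2, 3
  0, 0, 1, 1, 2, 2, 2, 2, 3, 4
  1, 1, 2, 2, 3, 3, 3, 3, 4, 5
  1, 1, 2, 2, 3, 4, 4, 4, 5, 6
  1, 1, 2, 2, 3, 4, 5, 5, 6, 7
  1, 2, 3, 3, 4, 5, 6, 6, 7, 8
  1, 2, 3, 3, 4, 5, 6, 7, 8, 9
  1, 2, 3, 4, 5, 6, 7, 8, 9, 10

the unique w with this rank table is (10, 9, 3, 5, 1, 6, 7, 2, 8, 4).

7 SE-corners of the 27-cell Rothe diagram give Ess(w):

[(1, 9, 0), (2, 8, 0), (4, 2, 0), (4, 4, 1), (7, 2, 1), (7, 4, 2), (9, 4, 3)]


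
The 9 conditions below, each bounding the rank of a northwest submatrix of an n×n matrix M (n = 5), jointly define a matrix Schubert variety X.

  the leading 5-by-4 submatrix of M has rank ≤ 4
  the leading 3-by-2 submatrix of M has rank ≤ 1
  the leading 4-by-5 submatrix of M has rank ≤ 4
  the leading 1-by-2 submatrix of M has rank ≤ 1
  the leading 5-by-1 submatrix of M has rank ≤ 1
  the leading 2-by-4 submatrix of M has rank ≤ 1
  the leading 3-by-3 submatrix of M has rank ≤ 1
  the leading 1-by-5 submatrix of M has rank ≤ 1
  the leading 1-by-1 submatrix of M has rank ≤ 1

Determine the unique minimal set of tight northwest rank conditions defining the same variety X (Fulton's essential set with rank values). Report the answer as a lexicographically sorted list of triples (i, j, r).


Recovering R(i,j) via the rank-extension bound from the 9 conditions:

  1 | 1 | 1 | 1 | 1
  1 | 1 | 1 | 1 | 2
  1 | 1 | 1 | 2 | 3
  1 | 2 | 2 | 3 | 4
  1 | 2 | 3 | 4 | 5

so w = (1, 5, 4, 2, 3).

D(w) has 5 cells with 2 SE-corners; essential set:

[(2, 4, 1), (3, 3, 1)]


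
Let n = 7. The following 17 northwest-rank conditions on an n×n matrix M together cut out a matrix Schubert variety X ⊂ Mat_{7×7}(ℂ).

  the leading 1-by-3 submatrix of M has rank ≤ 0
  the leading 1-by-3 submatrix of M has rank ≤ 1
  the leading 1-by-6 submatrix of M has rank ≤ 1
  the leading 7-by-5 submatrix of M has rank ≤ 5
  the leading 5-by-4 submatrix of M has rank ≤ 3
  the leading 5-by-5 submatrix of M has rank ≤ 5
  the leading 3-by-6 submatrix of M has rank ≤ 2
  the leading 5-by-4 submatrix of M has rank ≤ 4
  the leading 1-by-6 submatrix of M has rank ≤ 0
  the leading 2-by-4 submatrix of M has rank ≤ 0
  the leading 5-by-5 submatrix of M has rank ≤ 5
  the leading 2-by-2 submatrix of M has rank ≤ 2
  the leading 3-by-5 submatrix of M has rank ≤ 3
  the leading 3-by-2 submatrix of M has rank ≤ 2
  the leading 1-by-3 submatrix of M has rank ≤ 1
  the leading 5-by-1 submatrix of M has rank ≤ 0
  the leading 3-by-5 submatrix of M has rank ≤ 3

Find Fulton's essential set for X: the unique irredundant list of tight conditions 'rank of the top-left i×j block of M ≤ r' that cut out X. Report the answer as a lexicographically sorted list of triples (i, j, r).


Computing R[i][j] = min implied NW-rank bound (n=7, 17 conditions):

  row 1: 0  0  0  0  0  0  1
  row 2: 0  0  0  0  1  1  2
  row 3: 0  1  1  1  2  2  3
  row 4: 0  1  2  2  3  3  4
  row 5: 0  1  2  3  4  4  5
  row 6: 1  2  3  4  5  5  6
  row 7: 1  2  3  4  5  6  7

giving w = (7, 5, 2, 3, 4, 1, 6) via Δ²R.

ℓ(w)=13; the 3 essential cells (i,j,r):

[(1, 6, 0), (2, 4, 0), (5, 1, 0)]


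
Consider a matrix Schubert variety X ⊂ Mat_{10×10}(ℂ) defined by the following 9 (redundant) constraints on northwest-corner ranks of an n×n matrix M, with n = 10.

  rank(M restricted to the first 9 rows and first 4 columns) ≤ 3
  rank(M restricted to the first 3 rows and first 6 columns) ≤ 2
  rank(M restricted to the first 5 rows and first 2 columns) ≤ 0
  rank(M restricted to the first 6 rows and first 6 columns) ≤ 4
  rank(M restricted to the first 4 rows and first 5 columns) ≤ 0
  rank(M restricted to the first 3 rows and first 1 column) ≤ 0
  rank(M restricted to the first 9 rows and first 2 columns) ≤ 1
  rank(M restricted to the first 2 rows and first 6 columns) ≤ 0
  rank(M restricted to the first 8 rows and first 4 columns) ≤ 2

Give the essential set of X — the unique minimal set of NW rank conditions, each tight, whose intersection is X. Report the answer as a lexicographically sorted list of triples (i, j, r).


Recovering R(i,j) via the rank-extension bound from the 9 conditions:

  row 1: 0 | 0 | 0 | 0 | 0 | 0 | 1 | 1 | 1 | 1
  row 2: 0 | 0 | 0 | 0 | 0 | 0 | 1 | 2 | 2 | 2
  row 3: 0 | 0 | 0 | 0 | 0 | 1 | 2 | 3 | 3 | 3
  row 4: 0 | 0 | 0 | 0 | 0 | 1 | 2 | 3 | 4 | 4
  row 5: 0 | 0 | 1 | 1 | 1 | 2 | 3 | 4 | 5 | 5
  row 6: 1 | 1 | 2 | 2 | 2 | 3 | 4 | 5 | 6 | 6
  row 7: 1 | 1 | 2 | 2 | 3 | 4 | 5 | 6 | 7 | 7
  row 8: 1 | 1 | 2 | 2 | 3 | 4 | 5 | 6 | 7 | 8
  row 9: 1 | 1 | 2 | 3 | 4 | 5 | 6 | 7 | 8 | 9
  row 10: 1 | 2 | 3 | 4 | 5 | 6 | 7 | 8 | 9 | 10

giving w = (7, 8, 6, 9, 3, 1, 5, 10, 4, 2) via Δ²R.

5 SE-corners of the 29-cell Rothe diagram give Ess(w):

[(2, 6, 0), (4, 5, 0), (5, 2, 0), (8, 4, 2), (9, 2, 1)]


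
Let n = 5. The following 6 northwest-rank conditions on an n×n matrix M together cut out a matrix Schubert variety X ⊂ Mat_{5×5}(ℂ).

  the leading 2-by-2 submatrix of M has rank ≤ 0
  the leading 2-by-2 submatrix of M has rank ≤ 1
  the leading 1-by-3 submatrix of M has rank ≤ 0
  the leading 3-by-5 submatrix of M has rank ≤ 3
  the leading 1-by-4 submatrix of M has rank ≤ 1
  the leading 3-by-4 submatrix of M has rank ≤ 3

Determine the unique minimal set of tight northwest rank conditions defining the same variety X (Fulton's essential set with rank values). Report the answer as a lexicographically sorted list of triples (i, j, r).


Recovering R(i,j) via the rank-extension bound from the 6 conditions:

  R[1]: 0 | 0 | 0 | 1 | 1
  R[2]: 0 | 0 | 1 | 2 | 2
  R[3]: 1 | 1 | 2 | 3 | 3
  R[4]: 1 | 2 | 3 | 4 | 4
  R[5]: 1 | 2 | 3 | 4 | 5

the unique w with this rank table is (4, 3, 1, 2, 5).

D(w) has 5 cells with 2 SE-corners; essential set:

[(1, 3, 0), (2, 2, 0)]


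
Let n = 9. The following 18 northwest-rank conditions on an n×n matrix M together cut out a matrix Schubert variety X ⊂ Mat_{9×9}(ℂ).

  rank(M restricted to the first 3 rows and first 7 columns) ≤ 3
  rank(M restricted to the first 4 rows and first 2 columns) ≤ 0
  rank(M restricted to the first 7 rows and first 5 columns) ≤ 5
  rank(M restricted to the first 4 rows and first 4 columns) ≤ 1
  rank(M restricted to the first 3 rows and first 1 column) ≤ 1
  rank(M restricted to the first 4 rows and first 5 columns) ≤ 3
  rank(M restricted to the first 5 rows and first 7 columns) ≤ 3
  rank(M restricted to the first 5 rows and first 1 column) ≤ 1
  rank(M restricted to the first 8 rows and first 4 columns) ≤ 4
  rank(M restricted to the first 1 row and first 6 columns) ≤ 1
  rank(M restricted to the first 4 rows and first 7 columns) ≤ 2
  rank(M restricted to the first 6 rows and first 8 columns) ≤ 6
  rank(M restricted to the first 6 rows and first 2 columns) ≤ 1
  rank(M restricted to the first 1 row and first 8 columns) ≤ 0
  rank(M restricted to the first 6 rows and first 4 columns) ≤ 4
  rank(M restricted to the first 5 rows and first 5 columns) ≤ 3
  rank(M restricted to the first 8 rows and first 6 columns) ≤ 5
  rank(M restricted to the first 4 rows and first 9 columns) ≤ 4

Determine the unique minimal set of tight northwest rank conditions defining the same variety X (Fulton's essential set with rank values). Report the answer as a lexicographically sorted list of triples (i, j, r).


Propagating the 18 rank bounds to every northwest block:

  0 0 0 0 0 0 0 0 1
  0 0 1 1 1 1 1 1 2
  0 0 1 1 2 2 2 2 3
  0 0 1 1 2 2 2 3 4
  1 1 2 2 3 3 3 4 5
  1 1 2 3 4 4 4 5 6
  1 2 3 4 5 5 5 6 7
  1 2 3 4 5 5 6 7 8
  1 2 3 4 5 6 7 8 9

second differences of R give the permutation w = (9, 3, 5, 8, 1, 4, 2, 7, 6).

Fulton essential set (6 of the 20 Rothe cells):

[(1, 8, 0), (4, 2, 0), (4, 4, 1), (4, 7, 2), (6, 2, 1), (8, 6, 5)]


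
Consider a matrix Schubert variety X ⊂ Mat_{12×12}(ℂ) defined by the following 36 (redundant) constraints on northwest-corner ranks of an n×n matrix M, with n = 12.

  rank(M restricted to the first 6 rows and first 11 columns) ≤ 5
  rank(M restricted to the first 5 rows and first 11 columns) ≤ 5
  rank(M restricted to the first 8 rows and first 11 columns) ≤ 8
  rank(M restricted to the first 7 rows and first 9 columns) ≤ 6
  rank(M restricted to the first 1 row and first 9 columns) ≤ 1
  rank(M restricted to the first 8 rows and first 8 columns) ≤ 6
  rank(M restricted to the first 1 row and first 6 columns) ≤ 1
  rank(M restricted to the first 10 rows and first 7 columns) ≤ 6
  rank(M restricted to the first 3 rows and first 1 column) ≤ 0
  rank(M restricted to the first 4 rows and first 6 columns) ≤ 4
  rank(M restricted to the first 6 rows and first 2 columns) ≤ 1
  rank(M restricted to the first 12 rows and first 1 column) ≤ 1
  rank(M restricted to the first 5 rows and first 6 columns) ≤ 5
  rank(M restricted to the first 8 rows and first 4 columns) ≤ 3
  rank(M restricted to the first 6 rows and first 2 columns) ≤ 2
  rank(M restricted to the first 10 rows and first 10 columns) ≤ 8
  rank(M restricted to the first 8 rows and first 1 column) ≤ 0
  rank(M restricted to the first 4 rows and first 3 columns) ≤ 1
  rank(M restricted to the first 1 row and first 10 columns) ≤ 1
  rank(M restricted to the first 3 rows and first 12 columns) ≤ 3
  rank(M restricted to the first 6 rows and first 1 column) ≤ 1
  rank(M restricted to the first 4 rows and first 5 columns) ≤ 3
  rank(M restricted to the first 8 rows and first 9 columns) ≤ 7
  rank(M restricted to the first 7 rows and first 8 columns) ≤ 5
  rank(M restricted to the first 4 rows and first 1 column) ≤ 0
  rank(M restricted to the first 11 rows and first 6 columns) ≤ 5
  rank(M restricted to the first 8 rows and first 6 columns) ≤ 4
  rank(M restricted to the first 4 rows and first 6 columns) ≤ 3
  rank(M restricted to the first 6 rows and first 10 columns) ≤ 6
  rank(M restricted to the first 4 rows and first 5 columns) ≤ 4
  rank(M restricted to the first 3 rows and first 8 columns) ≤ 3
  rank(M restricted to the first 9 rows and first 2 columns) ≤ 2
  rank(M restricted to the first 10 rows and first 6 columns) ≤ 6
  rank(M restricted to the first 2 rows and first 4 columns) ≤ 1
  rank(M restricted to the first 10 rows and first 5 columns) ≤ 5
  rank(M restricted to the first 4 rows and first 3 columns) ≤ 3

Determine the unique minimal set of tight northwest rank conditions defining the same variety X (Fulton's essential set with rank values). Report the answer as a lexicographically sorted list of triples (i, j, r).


Recovering R(i,j) via the rank-extension bound from the 36 conditions:

  row 1: 0, 1, 1, 1, 1, 1, 1, 1, 1, 1, 1, 1
  row 2: 0, 1, 1, 1, 2, 2, 2, 2, 2, 2, 2, 2
  row 3: 0, 1, 1, 2, 3, 3, 3, 3, 3, 3, 3, 3
  row 4: 0, 1, 1, 2, 3, 3, 4, 4, 4, 4, 4, 4
  row 5: 0, 1, 2, 3, 4, 4, 5, 5, 5, 5, 5, 5
  row 6: 0, 1, 2, 3, 4, 4, 5, 5, 5, 5, 5, 6
  row 7: 0, 1, 2, 3, 4, 4, 5, 5, 6, 6, 6, 7
  row 8: 0, 1, 2, 3, 4, 4, 5, 6, 7, 7, 7, 8
  row 9: 1, 2, 3, 4, 5, 5, 6, 7, 8, 8, 8, 9
  row 10: 1, 2, 3, 4, 5, 5, 6, 7, 8, 8, 9, 10
  row 11: 1, 2, 3, 4, 5, 5, 6, 7, 8, 9, 10, 11
  row 12: 1, 2, 3, 4, 5, 6, 7, 8, 9, 10, 11, 12

so w = (2, 5, 4, 7, 3, 12, 9, 8, 1, 11, 10, 6).

ℓ(w)=24; the 9 essential cells (i,j,r):

[(2, 4, 1), (4, 3, 1), (4, 6, 3), (6, 11, 5), (7, 8, 5), (8, 1, 0), (8, 6, 4), (10, 10, 8), (11, 6, 5)]


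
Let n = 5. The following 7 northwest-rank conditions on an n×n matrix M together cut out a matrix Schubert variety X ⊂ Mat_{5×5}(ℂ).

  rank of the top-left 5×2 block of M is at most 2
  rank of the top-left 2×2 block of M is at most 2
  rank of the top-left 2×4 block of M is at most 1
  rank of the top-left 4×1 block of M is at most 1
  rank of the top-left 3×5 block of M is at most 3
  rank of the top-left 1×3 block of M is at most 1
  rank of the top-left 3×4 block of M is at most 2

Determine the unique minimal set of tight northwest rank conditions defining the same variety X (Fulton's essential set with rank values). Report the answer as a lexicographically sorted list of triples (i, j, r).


Propagating the 7 rank bounds to every northwest block:

  i=1: 1 | 1 | 1 | 1 | 1
  i=2: 1 | 1 | 1 | 1 | 2
  i=3: 1 | 2 | 2 | 2 | 3
  i=4: 1 | 2 | 3 | 3 | 4
  i=5: 1 | 2 | 3 | 4 | 5

so w = (1, 5, 2, 3, 4).

|D(w)|=3, |Ess(w)|=1:

[(2, 4, 1)]


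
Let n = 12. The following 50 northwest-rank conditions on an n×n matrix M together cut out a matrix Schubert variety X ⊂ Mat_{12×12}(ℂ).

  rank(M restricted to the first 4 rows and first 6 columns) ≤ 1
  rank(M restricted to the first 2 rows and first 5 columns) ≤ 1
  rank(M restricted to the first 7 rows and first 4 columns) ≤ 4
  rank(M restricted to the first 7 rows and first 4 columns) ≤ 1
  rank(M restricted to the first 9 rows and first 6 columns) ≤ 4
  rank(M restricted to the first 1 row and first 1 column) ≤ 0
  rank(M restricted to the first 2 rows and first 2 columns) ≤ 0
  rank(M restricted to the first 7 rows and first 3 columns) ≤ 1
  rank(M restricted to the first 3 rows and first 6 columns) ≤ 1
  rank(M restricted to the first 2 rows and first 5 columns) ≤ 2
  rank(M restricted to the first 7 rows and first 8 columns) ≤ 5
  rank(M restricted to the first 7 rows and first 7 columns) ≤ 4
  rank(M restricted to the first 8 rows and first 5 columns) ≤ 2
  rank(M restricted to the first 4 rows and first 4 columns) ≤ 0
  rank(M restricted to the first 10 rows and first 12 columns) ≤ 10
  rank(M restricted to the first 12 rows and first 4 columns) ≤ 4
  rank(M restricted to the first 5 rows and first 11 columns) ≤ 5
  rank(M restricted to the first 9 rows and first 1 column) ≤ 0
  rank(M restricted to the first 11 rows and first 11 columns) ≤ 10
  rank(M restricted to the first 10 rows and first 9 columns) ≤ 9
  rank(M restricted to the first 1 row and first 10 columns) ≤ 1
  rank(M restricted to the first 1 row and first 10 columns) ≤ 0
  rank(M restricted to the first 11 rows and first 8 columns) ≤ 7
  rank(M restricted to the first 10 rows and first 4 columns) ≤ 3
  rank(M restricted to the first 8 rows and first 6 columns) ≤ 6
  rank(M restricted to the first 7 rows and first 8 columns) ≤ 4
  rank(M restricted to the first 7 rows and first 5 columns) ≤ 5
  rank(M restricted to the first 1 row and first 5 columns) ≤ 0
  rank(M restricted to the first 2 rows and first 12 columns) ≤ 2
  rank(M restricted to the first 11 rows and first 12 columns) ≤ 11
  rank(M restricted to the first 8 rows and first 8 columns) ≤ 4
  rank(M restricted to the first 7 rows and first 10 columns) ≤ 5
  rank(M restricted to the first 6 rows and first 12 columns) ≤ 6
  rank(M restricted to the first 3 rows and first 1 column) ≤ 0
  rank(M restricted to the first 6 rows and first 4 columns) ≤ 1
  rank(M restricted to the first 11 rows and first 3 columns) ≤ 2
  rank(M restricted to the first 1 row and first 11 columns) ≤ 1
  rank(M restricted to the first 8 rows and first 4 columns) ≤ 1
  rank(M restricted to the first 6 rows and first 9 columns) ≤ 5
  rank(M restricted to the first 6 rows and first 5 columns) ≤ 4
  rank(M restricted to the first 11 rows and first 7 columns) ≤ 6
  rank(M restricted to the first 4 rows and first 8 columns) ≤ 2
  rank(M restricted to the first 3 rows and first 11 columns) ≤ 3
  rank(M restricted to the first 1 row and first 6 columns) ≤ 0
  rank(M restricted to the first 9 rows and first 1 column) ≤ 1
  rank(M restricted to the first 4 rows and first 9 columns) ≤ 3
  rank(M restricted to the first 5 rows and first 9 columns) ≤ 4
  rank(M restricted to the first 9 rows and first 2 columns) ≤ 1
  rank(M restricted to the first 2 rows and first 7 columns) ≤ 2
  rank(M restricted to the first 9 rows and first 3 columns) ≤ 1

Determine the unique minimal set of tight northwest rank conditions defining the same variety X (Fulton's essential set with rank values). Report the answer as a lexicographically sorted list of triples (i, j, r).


The tightest implied rank at each (i,j), from the 50 conditions:

  row 1: 0 | 0 | 0 | 0 | 0 | 0 | 0 | 0 | 0 | 0 | 1 | 1
  row 2: 0 | 0 | 0 | 0 | 1 | 1 | 1 | 1 | 1 | 1 | 2 | 2
  row 3: 0 | 0 | 0 | 0 | 1 | 1 | 2 | 2 | 2 | 2 | 3 | 3
  row 4: 0 | 0 | 0 | 0 | 1 | 1 | 2 | 2 | 3 | 3 | 4 | 4
  row 5: 0 | 1 | 1 | 1 | 2 | 2 | 3 | 3 | 4 | 4 | 5 | 5
  row 6: 0 | 1 | 1 | 1 | 2 | 3 | 4 | 4 | 5 | 5 | 6 | 6
  row 7: 0 | 1 | 1 | 1 | 2 | 3 | 4 | 4 | 5 | 5 | 6 | 7
  row 8: 0 | 1 | 1 | 1 | 2 | 3 | 4 | 4 | 5 | 6 | 7 | 8
  row 9: 0 | 1 | 1 | 2 | 3 | 4 | 5 | 5 | 6 | 7 | 8 | 9
  row 10: 1 | 2 | 2 | 3 | 4 | 5 | 6 | 6 | 7 | 8 | 9 | 10
  row 11: 1 | 2 | 2 | 3 | 4 | 5 | 6 | 7 | 8 | 9 | 10 | 11
  row 12: 1 | 2 | 3 | 4 | 5 | 6 | 7 | 8 | 9 | 10 | 11 | 12

reading off 1-entries of Δ²R: w = (11, 5, 7, 9, 2, 6, 12, 10, 4, 1, 8, 3).

ℓ(w)=41; the 10 essential cells (i,j,r):

[(1, 10, 0), (4, 4, 0), (4, 6, 1), (4, 8, 2), (7, 10, 5), (8, 4, 1), (8, 8, 4), (9, 1, 0), (9, 3, 1), (11, 3, 2)]


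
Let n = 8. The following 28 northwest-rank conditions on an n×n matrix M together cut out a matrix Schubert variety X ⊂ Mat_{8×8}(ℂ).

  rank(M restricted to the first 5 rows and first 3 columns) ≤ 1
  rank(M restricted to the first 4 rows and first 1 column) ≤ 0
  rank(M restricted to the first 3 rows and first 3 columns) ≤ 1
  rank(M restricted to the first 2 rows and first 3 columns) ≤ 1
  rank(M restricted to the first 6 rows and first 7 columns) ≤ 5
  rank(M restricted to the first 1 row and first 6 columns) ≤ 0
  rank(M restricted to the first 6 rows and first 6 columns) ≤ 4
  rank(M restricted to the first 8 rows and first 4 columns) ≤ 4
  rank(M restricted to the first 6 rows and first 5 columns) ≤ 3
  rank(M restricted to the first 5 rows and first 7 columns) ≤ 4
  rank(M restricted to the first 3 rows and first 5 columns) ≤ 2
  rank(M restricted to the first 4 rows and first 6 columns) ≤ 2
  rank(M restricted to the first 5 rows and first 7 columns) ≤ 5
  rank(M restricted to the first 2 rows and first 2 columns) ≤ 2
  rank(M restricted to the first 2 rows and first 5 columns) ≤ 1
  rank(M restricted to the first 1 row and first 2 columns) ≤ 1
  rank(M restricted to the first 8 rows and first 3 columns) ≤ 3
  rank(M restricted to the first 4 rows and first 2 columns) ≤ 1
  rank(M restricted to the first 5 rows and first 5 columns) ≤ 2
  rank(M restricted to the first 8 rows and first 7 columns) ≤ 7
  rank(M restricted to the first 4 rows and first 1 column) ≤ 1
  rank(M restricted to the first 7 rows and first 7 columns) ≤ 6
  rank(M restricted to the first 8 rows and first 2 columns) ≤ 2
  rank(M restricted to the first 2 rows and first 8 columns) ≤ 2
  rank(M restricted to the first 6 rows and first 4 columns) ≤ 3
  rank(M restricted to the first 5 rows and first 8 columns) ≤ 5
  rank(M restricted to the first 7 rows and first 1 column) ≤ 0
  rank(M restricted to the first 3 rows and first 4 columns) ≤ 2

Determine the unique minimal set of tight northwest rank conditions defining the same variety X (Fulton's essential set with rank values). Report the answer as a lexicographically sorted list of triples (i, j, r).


Propagating the 28 rank bounds to every northwest block:

  R[1]: 0, 0, 0, 0, 0, 0, 1, 1
  R[2]: 0, 1, 1, 1, 1, 1, 2, 2
  R[3]: 0, 1, 1, 2, 2, 2, 3, 3
  R[4]: 0, 1, 1, 2, 2, 2, 3, 4
  R[5]: 0, 1, 1, 2, 2, 3, 4, 5
  R[6]: 0, 1, 2, 3, 3, 4, 5, 6
  R[7]: 0, 1, 2, 3, 4, 5, 6, 7
  R[8]: 1, 2, 3, 4, 5, 6, 7, 8

so w = (7, 2, 4, 8, 6, 3, 5, 1).

D(w) has 18 cells with 5 SE-corners; essential set:

[(1, 6, 0), (4, 6, 2), (5, 3, 1), (5, 5, 2), (7, 1, 0)]


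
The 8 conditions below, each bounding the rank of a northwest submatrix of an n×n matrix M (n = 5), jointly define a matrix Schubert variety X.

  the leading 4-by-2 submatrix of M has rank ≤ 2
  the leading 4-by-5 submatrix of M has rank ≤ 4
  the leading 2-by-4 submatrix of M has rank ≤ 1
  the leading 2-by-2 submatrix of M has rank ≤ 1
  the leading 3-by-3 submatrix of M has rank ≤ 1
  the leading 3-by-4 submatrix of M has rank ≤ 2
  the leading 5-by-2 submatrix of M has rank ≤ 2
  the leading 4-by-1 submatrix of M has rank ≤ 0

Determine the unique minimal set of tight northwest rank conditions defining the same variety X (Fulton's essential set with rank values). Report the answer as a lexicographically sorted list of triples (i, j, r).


Reconstructing r_w from the 8 given conditions:

  R[1]: 0, 1, 1, 1, 1
  R[2]: 0, 1, 1, 1, 2
  R[3]: 0, 1, 1, 2, 3
  R[4]: 0, 1, 2, 3, 4
  R[5]: 1, 2, 3, 4, 5

giving w = (2, 5, 4, 3, 1) via Δ²R.

|D(w)|=7, |Ess(w)|=3:

[(2, 4, 1), (3, 3, 1), (4, 1, 0)]


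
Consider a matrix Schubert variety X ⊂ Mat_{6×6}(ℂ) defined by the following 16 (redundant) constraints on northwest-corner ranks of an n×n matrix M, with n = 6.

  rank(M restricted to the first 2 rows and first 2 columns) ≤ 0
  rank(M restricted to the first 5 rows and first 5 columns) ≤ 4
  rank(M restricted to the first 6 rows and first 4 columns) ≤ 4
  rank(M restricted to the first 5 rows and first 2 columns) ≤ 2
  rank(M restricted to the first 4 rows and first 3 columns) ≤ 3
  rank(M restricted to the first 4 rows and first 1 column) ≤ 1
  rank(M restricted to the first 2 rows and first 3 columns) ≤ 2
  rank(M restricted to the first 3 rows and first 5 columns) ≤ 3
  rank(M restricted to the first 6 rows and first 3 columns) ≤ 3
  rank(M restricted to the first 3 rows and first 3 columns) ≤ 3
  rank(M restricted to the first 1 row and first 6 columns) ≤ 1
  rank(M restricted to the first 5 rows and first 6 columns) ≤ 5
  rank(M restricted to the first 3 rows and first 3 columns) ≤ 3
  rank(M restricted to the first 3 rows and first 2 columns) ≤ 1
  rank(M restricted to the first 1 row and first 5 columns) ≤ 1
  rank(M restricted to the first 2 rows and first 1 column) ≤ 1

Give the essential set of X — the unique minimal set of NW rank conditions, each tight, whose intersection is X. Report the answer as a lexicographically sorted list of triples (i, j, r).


The tightest implied rank at each (i,j), from the 16 conditions:

  i=1: 0 0 1 1 1 1
  i=2: 0 0 1 2 2 2
  i=3: 1 1 2 3 3 3
  i=4: 1 2 3 4 4 4
  i=5: 1 2 3 4 4 5
  i=6: 1 2 3 4 5 6

giving w = (3, 4, 1, 2, 6, 5) via Δ²R.

Fulton essential set (2 of the 5 Rothe cells):

[(2, 2, 0), (5, 5, 4)]


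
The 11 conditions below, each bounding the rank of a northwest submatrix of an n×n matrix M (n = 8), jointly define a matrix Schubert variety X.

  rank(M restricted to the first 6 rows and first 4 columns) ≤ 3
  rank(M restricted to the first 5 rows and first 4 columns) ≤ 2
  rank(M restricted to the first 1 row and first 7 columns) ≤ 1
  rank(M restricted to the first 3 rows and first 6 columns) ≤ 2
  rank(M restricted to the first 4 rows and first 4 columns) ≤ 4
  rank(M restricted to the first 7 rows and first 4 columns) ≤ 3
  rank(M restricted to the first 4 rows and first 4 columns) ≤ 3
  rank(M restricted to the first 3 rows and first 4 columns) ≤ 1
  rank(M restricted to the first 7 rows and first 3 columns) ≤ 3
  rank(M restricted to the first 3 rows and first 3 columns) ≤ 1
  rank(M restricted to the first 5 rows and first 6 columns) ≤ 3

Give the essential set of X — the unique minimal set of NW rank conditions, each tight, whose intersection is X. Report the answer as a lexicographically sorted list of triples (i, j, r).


Propagating the 11 rank bounds to every northwest block:

  i=1: 1 1 1 1 1 1 1 1
  i=2: 1 1 1 1 2 2 2 2
  i=3: 1 1 1 1 2 2 3 3
  i=4: 1 2 2 2 3 3 4 4
  i=5: 1 2 2 2 3 3 4 5
  i=6: 1 2 3 3 4 4 5 6
  i=7: 1 2 3 3 4 5 6 7
  i=8: 1 2 3 4 5 6 7 8

so w = (1, 5, 7, 2, 8, 3, 6, 4).

|D(w)|=11, |Ess(w)|=5:

[(3, 4, 1), (3, 6, 2), (5, 4, 2), (5, 6, 3), (7, 4, 3)]
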